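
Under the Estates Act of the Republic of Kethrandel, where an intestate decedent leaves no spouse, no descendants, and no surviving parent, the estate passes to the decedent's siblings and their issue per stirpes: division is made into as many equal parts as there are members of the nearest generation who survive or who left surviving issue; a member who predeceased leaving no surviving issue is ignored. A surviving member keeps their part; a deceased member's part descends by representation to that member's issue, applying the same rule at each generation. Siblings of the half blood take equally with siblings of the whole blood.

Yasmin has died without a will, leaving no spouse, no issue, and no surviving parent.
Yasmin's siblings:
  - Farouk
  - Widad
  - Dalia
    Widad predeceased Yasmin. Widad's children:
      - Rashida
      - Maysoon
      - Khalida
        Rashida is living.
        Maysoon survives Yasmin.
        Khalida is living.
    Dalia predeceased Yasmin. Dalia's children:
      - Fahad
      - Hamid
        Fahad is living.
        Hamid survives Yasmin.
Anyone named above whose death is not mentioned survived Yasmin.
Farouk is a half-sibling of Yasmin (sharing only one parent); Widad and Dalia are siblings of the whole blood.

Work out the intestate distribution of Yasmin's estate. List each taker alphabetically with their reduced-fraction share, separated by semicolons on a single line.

Fahad 1/6; Farouk 1/3; Hamid 1/6; Khalida 1/9; Maysoon 1/9; Rashida 1/9

No spouse, descendants, or parent survives, so the estate passes to Yasmin's siblings per stirpes.
Half-blood and whole-blood siblings take equally under the stated rule.
The estate is divided into 3 equal shares of 1/3 among Farouk, Widad, Dalia.
Farouk is living and takes 1/3.
Widad predeceased; the 1/3 allotted to Widad's branch passes to Widad's issue by representation.
The 1/3 is divided into 3 equal shares of 1/9 among Rashida, Maysoon, Khalida.
Rashida is living and takes 1/9.
Maysoon is living and takes 1/9.
Khalida is living and takes 1/9.
Dalia predeceased; the 1/3 allotted to Dalia's branch passes to Dalia's issue by representation.
The 1/3 is divided into 2 equal shares of 1/6 among Fahad, Hamid.
Fahad is living and takes 1/6.
Hamid is living and takes 1/6.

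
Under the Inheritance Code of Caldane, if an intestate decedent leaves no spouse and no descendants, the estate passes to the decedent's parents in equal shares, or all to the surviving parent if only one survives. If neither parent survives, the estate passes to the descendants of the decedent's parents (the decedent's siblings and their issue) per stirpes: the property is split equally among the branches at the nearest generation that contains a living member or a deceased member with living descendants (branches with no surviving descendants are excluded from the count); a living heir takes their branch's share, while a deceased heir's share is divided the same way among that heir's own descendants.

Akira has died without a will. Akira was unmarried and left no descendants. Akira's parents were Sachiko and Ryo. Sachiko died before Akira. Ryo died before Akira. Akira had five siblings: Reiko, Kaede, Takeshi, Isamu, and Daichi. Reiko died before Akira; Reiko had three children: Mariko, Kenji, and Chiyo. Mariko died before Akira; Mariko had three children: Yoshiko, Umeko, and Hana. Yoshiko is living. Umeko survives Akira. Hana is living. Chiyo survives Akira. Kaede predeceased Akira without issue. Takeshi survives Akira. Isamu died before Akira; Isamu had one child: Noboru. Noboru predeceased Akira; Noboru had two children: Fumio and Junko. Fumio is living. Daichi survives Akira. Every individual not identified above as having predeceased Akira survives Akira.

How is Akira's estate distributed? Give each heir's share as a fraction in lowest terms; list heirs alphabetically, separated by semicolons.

Neither parent survives and there are no descendants, so the estate passes to Akira's siblings and their issue per stirpes.
Kaede left no surviving issue, so that branch lapses and is disregarded.
The estate is divided into 4 equal shares of 1/4 among Reiko, Takeshi, Isamu, Daichi.
Reiko predeceased; the 1/4 allotted to Reiko's branch passes to Reiko's issue by representation.
The 1/4 is divided into 3 equal shares of 1/12 among Mariko, Kenji, Chiyo.
Mariko predeceased; the 1/12 allotted to Mariko's branch passes to Mariko's issue by representation.
The 1/12 is divided into 3 equal shares of 1/36 among Yoshiko, Umeko, Hana.
Yoshiko is living and takes 1/36.
Umeko is living and takes 1/36.
Hana is living and takes 1/36.
Kenji is living and takes 1/12.
Chiyo is living and takes 1/12.
Takeshi is living and takes 1/4.
Isamu predeceased; the 1/4 allotted to Isamu's branch passes to Isamu's issue by representation.
Noboru's line is the sole branch at this level, so the full 1/4 passes to Noboru's issue by representation.
The 1/4 is divided into 2 equal shares of 1/8 among Fumio, Junko.
Fumio is living and takes 1/8.
Junko is living and takes 1/8.
Daichi is living and takes 1/4.

Chiyo 1/12; Daichi 1/4; Fumio 1/8; Hana 1/36; Junko 1/8; Kenji 1/12; Takeshi 1/4; Umeko 1/36; Yoshiko 1/36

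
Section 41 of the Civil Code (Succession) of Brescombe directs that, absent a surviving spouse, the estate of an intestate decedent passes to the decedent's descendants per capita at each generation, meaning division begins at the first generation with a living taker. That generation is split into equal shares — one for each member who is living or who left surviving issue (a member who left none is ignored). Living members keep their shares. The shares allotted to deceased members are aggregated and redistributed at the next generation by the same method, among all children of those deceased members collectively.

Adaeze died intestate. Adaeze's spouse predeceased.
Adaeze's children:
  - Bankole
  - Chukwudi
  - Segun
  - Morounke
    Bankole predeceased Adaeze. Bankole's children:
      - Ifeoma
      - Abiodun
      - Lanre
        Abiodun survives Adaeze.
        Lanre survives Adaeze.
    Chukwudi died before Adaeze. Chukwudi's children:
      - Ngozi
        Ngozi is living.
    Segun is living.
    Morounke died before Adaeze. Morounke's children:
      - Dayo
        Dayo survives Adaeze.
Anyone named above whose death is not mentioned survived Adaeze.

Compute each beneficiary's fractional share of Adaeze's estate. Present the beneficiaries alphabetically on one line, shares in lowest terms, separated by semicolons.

Abiodun 3/20; Dayo 3/20; Ifeoma 3/20; Lanre 3/20; Ngozi 3/20; Segun 1/4

There is no surviving spouse, so the entire estate passes to Adaeze's descendants per capita at each generation.
At generation 1 (Bankole, Chukwudi, Segun, Morounke) there are 4 shares of (1)/4 = 1/4 each.
Living: Segun — each takes 1/4.
Deceased: Bankole, Chukwudi, and Morounke. Their combined 3/4 is pooled and carried to generation 2.
At generation 2 (Ifeoma, Abiodun, Lanre, Ngozi, Dayo) there are 5 shares of (3/4)/5 = 3/20 each.
Living: Ifeoma, Abiodun, Lanre, Ngozi, and Dayo — each takes 3/20.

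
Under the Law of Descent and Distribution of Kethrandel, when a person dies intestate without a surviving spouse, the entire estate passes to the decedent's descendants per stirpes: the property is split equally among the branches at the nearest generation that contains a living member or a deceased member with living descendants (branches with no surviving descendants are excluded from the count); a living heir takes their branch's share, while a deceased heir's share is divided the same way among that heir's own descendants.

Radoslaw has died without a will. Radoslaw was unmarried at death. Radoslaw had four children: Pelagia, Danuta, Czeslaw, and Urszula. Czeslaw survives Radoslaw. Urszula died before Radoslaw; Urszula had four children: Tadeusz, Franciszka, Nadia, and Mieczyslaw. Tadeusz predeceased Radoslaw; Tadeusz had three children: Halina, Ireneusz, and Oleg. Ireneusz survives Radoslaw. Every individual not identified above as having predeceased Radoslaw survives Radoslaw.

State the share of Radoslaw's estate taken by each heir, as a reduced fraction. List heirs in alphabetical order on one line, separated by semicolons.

There is no surviving spouse, so the entire estate passes to Radoslaw's descendants per stirpes.
The estate is divided into 4 equal shares of 1/4 among Pelagia, Danuta, Czeslaw, Urszula.
Pelagia is living and takes 1/4.
Danuta is living and takes 1/4.
Czeslaw is living and takes 1/4.
Urszula predeceased; the 1/4 allotted to Urszula's branch passes to Urszula's issue by representation.
The 1/4 is divided into 4 equal shares of 1/16 among Tadeusz, Franciszka, Nadia, Mieczyslaw.
Tadeusz predeceased; the 1/16 allotted to Tadeusz's branch passes to Tadeusz's issue by representation.
The 1/16 is divided into 3 equal shares of 1/48 among Halina, Ireneusz, Oleg.
Halina is living and takes 1/48.
Ireneusz is living and takes 1/48.
Oleg is living and takes 1/48.
Franciszka is living and takes 1/16.
Nadia is living and takes 1/16.
Mieczyslaw is living and takes 1/16.

Czeslaw 1/4; Danuta 1/4; Franciszka 1/16; Halina 1/48; Ireneusz 1/48; Mieczyslaw 1/16; Nadia 1/16; Oleg 1/48; Pelagia 1/4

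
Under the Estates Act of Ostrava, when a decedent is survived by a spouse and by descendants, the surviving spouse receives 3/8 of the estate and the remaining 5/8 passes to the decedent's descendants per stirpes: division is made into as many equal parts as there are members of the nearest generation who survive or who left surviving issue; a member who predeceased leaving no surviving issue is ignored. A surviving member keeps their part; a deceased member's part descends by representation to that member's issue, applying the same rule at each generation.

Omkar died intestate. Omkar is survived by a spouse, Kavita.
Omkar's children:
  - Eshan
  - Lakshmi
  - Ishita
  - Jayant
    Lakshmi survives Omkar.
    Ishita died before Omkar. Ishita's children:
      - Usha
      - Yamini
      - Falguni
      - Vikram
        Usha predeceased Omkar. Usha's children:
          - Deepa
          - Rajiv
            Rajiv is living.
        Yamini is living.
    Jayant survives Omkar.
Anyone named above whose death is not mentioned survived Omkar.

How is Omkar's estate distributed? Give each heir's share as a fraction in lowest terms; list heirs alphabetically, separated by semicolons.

Deepa 5/256; Eshan 5/32; Falguni 5/128; Jayant 5/32; Kavita 3/8; Lakshmi 5/32; Rajiv 5/256; Vikram 5/128; Yamini 5/128

Kavita, as surviving spouse, takes 3/8.
The remaining 5/8 passes to Omkar's descendants per stirpes.
The 5/8 is divided into 4 equal shares of 5/32 among Eshan, Lakshmi, Ishita, Jayant.
Eshan is living and takes 5/32.
Lakshmi is living and takes 5/32.
Ishita predeceased; the 5/32 allotted to Ishita's branch passes to Ishita's issue by representation.
The 5/32 is divided into 4 equal shares of 5/128 among Usha, Yamini, Falguni, Vikram.
Usha predeceased; the 5/128 allotted to Usha's branch passes to Usha's issue by representation.
The 5/128 is divided into 2 equal shares of 5/256 among Deepa, Rajiv.
Deepa is living and takes 5/256.
Rajiv is living and takes 5/256.
Yamini is living and takes 5/128.
Falguni is living and takes 5/128.
Vikram is living and takes 5/128.
Jayant is living and takes 5/32.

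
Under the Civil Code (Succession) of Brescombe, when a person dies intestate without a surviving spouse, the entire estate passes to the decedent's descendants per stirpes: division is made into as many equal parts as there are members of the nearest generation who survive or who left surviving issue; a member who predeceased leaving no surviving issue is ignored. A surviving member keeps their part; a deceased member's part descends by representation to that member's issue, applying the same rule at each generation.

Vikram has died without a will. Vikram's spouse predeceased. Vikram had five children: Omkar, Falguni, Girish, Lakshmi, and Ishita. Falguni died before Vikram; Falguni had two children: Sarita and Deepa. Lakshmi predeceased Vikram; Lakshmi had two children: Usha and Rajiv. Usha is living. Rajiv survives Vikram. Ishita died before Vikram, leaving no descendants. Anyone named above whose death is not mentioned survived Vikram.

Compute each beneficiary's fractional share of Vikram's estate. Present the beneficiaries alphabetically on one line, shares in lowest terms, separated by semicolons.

Deepa 1/8; Girish 1/4; Omkar 1/4; Rajiv 1/8; Sarita 1/8; Usha 1/8

There is no surviving spouse, so the entire estate passes to Vikram's descendants per stirpes.
Ishita left no surviving issue, so that branch lapses and is disregarded.
The estate is divided into 4 equal shares of 1/4 among Omkar, Falguni, Girish, Lakshmi.
Omkar is living and takes 1/4.
Falguni predeceased; the 1/4 allotted to Falguni's branch passes to Falguni's issue by representation.
The 1/4 is divided into 2 equal shares of 1/8 among Sarita, Deepa.
Sarita is living and takes 1/8.
Deepa is living and takes 1/8.
Girish is living and takes 1/4.
Lakshmi predeceased; the 1/4 allotted to Lakshmi's branch passes to Lakshmi's issue by representation.
The 1/4 is divided into 2 equal shares of 1/8 among Usha, Rajiv.
Usha is living and takes 1/8.
Rajiv is living and takes 1/8.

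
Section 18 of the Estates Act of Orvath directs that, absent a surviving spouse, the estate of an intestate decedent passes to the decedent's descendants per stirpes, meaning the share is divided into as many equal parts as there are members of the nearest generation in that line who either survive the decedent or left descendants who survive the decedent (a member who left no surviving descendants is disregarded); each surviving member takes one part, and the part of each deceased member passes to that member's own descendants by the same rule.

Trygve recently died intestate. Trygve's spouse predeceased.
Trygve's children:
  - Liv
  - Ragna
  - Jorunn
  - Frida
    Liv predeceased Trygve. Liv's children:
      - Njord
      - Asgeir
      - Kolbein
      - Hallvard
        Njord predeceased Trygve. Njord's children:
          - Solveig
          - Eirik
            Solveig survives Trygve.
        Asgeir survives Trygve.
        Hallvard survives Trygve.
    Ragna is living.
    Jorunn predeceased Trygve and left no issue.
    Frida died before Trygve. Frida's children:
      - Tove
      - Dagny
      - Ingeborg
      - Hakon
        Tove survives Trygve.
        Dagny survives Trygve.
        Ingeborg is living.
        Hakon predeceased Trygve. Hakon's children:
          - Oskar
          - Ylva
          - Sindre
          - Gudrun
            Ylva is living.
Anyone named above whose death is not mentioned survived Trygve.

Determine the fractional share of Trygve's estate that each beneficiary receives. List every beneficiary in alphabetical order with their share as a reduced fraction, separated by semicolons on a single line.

Asgeir 1/12; Dagny 1/12; Eirik 1/24; Gudrun 1/48; Hallvard 1/12; Ingeborg 1/12; Kolbein 1/12; Oskar 1/48; Ragna 1/3; Sindre 1/48; Solveig 1/24; Tove 1/12; Ylva 1/48

There is no surviving spouse, so the entire estate passes to Trygve's descendants per stirpes.
Jorunn left no surviving issue, so that branch lapses and is disregarded.
The estate is divided into 3 equal shares of 1/3 among Liv, Ragna, Frida.
Liv predeceased; the 1/3 allotted to Liv's branch passes to Liv's issue by representation.
The 1/3 is divided into 4 equal shares of 1/12 among Njord, Asgeir, Kolbein, Hallvard.
Njord predeceased; the 1/12 allotted to Njord's branch passes to Njord's issue by representation.
The 1/12 is divided into 2 equal shares of 1/24 among Solveig, Eirik.
Solveig is living and takes 1/24.
Eirik is living and takes 1/24.
Asgeir is living and takes 1/12.
Kolbein is living and takes 1/12.
Hallvard is living and takes 1/12.
Ragna is living and takes 1/3.
Frida predeceased; the 1/3 allotted to Frida's branch passes to Frida's issue by representation.
The 1/3 is divided into 4 equal shares of 1/12 among Tove, Dagny, Ingeborg, Hakon.
Tove is living and takes 1/12.
Dagny is living and takes 1/12.
Ingeborg is living and takes 1/12.
Hakon predeceased; the 1/12 allotted to Hakon's branch passes to Hakon's issue by representation.
The 1/12 is divided into 4 equal shares of 1/48 among Oskar, Ylva, Sindre, Gudrun.
Oskar is living and takes 1/48.
Ylva is living and takes 1/48.
Sindre is living and takes 1/48.
Gudrun is living and takes 1/48.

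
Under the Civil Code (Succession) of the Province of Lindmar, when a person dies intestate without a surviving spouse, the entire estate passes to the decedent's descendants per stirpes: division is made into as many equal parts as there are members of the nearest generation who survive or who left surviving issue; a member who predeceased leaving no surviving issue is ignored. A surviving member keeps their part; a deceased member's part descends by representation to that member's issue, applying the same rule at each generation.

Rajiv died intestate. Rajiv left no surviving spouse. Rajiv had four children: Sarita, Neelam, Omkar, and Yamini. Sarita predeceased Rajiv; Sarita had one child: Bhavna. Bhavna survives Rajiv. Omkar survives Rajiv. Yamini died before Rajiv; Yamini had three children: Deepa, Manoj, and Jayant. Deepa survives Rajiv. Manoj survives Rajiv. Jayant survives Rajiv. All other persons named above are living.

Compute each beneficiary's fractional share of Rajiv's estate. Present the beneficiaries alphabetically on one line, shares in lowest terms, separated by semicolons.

There is no surviving spouse, so the entire estate passes to Rajiv's descendants per stirpes.
The estate is divided into 4 equal shares of 1/4 among Sarita, Neelam, Omkar, Yamini.
Sarita predeceased; the 1/4 allotted to Sarita's branch passes to Sarita's issue by representation.
Bhavna is the sole taker at this level and receives the full 1/4.
Neelam is living and takes 1/4.
Omkar is living and takes 1/4.
Yamini predeceased; the 1/4 allotted to Yamini's branch passes to Yamini's issue by representation.
The 1/4 is divided into 3 equal shares of 1/12 among Deepa, Manoj, Jayant.
Deepa is living and takes 1/12.
Manoj is living and takes 1/12.
Jayant is living and takes 1/12.

Bhavna 1/4; Deepa 1/12; Jayant 1/12; Manoj 1/12; Neelam 1/4; Omkar 1/4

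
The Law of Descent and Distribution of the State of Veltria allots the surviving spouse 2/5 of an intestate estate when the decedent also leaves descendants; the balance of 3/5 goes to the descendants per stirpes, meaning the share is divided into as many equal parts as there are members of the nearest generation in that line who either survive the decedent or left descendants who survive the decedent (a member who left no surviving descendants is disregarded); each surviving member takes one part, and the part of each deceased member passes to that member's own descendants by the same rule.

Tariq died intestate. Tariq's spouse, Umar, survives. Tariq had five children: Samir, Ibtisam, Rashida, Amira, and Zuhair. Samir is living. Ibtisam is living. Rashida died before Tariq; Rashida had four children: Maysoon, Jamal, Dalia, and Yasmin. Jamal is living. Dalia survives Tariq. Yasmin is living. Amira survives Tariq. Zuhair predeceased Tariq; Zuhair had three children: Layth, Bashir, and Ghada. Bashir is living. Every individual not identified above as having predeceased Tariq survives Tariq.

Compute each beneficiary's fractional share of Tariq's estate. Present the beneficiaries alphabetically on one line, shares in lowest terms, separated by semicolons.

Umar, as surviving spouse, takes 2/5.
The remaining 3/5 passes to Tariq's descendants per stirpes.
The 3/5 is divided into 5 equal shares of 3/25 among Samir, Ibtisam, Rashida, Amira, Zuhair.
Samir is living and takes 3/25.
Ibtisam is living and takes 3/25.
Rashida predeceased; the 3/25 allotted to Rashida's branch passes to Rashida's issue by representation.
The 3/25 is divided into 4 equal shares of 3/100 among Maysoon, Jamal, Dalia, Yasmin.
Maysoon is living and takes 3/100.
Jamal is living and takes 3/100.
Dalia is living and takes 3/100.
Yasmin is living and takes 3/100.
Amira is living and takes 3/25.
Zuhair predeceased; the 3/25 allotted to Zuhair's branch passes to Zuhair's issue by representation.
The 3/25 is divided into 3 equal shares of 1/25 among Layth, Bashir, Ghada.
Layth is living and takes 1/25.
Bashir is living and takes 1/25.
Ghada is living and takes 1/25.

Amira 3/25; Bashir 1/25; Dalia 3/100; Ghada 1/25; Ibtisam 3/25; Jamal 3/100; Layth 1/25; Maysoon 3/100; Samir 3/25; Umar 2/5; Yasmin 3/100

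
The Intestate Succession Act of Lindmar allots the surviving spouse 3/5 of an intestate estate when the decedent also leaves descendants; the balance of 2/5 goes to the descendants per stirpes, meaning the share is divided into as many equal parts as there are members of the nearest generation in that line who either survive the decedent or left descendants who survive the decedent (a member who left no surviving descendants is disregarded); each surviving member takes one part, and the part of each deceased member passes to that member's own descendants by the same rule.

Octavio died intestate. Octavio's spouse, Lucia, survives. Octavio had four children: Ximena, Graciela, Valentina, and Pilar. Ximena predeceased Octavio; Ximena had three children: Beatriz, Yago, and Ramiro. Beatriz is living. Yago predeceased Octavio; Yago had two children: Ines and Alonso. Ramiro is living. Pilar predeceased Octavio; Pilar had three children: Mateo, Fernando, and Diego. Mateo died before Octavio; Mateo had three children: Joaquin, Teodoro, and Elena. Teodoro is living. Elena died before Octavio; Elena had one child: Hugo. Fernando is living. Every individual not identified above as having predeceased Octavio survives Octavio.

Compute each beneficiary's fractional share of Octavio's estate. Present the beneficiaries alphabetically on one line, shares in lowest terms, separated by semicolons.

Alonso 1/60; Beatriz 1/30; Diego 1/30; Fernando 1/30; Graciela 1/10; Hugo 1/90; Ines 1/60; Joaquin 1/90; Lucia 3/5; Ramiro 1/30; Teodoro 1/90; Valentina 1/10

Lucia, as surviving spouse, takes 3/5.
The remaining 2/5 passes to Octavio's descendants per stirpes.
The 2/5 is divided into 4 equal shares of 1/10 among Ximena, Graciela, Valentina, Pilar.
Ximena predeceased; the 1/10 allotted to Ximena's branch passes to Ximena's issue by representation.
The 1/10 is divided into 3 equal shares of 1/30 among Beatriz, Yago, Ramiro.
Beatriz is living and takes 1/30.
Yago predeceased; the 1/30 allotted to Yago's branch passes to Yago's issue by representation.
The 1/30 is divided into 2 equal shares of 1/60 among Ines, Alonso.
Ines is living and takes 1/60.
Alonso is living and takes 1/60.
Ramiro is living and takes 1/30.
Graciela is living and takes 1/10.
Valentina is living and takes 1/10.
Pilar predeceased; the 1/10 allotted to Pilar's branch passes to Pilar's issue by representation.
The 1/10 is divided into 3 equal shares of 1/30 among Mateo, Fernando, Diego.
Mateo predeceased; the 1/30 allotted to Mateo's branch passes to Mateo's issue by representation.
The 1/30 is divided into 3 equal shares of 1/90 among Joaquin, Teodoro, Elena.
Joaquin is living and takes 1/90.
Teodoro is living and takes 1/90.
Elena predeceased; the 1/90 allotted to Elena's branch passes to Elena's issue by representation.
Hugo is the sole taker at this level and receives the full 1/90.
Fernando is living and takes 1/30.
Diego is living and takes 1/30.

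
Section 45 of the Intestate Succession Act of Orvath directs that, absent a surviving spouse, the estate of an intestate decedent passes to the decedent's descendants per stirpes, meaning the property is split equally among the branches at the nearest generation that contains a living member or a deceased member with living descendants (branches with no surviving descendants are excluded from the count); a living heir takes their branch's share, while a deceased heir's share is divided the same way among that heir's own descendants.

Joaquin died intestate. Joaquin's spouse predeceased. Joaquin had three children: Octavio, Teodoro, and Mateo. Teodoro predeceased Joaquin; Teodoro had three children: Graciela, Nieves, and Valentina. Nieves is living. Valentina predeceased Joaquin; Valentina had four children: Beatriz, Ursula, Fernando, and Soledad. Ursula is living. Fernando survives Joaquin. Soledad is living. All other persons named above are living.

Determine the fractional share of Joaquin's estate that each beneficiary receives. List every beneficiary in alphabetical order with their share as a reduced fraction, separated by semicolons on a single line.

Beatriz 1/36; Fernando 1/36; Graciela 1/9; Mateo 1/3; Nieves 1/9; Octavio 1/3; Soledad 1/36; Ursula 1/36

There is no surviving spouse, so the entire estate passes to Joaquin's descendants per stirpes.
The estate is divided into 3 equal shares of 1/3 among Octavio, Teodoro, Mateo.
Octavio is living and takes 1/3.
Teodoro predeceased; the 1/3 allotted to Teodoro's branch passes to Teodoro's issue by representation.
The 1/3 is divided into 3 equal shares of 1/9 among Graciela, Nieves, Valentina.
Graciela is living and takes 1/9.
Nieves is living and takes 1/9.
Valentina predeceased; the 1/9 allotted to Valentina's branch passes to Valentina's issue by representation.
The 1/9 is divided into 4 equal shares of 1/36 among Beatriz, Ursula, Fernando, Soledad.
Beatriz is living and takes 1/36.
Ursula is living and takes 1/36.
Fernando is living and takes 1/36.
Soledad is living and takes 1/36.
Mateo is living and takes 1/3.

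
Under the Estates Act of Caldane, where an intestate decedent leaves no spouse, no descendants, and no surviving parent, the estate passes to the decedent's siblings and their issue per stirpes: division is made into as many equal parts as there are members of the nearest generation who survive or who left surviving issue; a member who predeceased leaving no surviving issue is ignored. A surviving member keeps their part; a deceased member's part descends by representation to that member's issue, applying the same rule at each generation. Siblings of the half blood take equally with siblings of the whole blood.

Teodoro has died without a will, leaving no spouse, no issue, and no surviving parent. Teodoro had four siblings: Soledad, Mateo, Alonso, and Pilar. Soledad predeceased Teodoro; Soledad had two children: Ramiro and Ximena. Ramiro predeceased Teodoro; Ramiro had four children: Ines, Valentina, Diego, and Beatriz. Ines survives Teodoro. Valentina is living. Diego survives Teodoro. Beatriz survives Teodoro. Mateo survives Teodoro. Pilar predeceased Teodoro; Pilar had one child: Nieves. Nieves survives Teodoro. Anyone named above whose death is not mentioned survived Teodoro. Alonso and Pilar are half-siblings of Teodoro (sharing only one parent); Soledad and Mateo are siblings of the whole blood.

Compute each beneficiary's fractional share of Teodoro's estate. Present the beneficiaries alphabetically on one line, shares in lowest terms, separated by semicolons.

No spouse, descendants, or parent survives, so the estate passes to Teodoro's siblings per stirpes.
Half-blood and whole-blood siblings take equally under the stated rule.
The estate is divided into 4 equal shares of 1/4 among Soledad, Mateo, Alonso, Pilar.
Soledad predeceased; the 1/4 allotted to Soledad's branch passes to Soledad's issue by representation.
The 1/4 is divided into 2 equal shares of 1/8 among Ramiro, Ximena.
Ramiro predeceased; the 1/8 allotted to Ramiro's branch passes to Ramiro's issue by representation.
The 1/8 is divided into 4 equal shares of 1/32 among Ines, Valentina, Diego, Beatriz.
Ines is living and takes 1/32.
Valentina is living and takes 1/32.
Diego is living and takes 1/32.
Beatriz is living and takes 1/32.
Ximena is living and takes 1/8.
Mateo is living and takes 1/4.
Alonso is living and takes 1/4.
Pilar predeceased; the 1/4 allotted to Pilar's branch passes to Pilar's issue by representation.
Nieves is the sole taker at this level and receives the full 1/4.

Alonso 1/4; Beatriz 1/32; Diego 1/32; Ines 1/32; Mateo 1/4; Nieves 1/4; Valentina 1/32; Ximena 1/8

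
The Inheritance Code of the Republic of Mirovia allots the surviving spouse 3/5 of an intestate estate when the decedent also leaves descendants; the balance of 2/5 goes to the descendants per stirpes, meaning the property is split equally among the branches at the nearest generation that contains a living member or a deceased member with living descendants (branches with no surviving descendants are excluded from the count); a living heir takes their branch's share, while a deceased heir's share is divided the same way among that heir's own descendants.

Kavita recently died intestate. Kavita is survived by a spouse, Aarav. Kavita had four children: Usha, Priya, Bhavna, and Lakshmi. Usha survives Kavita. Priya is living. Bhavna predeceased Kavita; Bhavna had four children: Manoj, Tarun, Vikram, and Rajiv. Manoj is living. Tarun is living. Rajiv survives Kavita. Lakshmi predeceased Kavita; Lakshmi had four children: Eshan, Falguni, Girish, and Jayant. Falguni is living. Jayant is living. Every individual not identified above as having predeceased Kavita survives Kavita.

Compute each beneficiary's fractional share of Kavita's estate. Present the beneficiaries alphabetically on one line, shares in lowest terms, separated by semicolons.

Aarav, as surviving spouse, takes 3/5.
The remaining 2/5 passes to Kavita's descendants per stirpes.
The 2/5 is divided into 4 equal shares of 1/10 among Usha, Priya, Bhavna, Lakshmi.
Usha is living and takes 1/10.
Priya is living and takes 1/10.
Bhavna predeceased; the 1/10 allotted to Bhavna's branch passes to Bhavna's issue by representation.
The 1/10 is divided into 4 equal shares of 1/40 among Manoj, Tarun, Vikram, Rajiv.
Manoj is living and takes 1/40.
Tarun is living and takes 1/40.
Vikram is living and takes 1/40.
Rajiv is living and takes 1/40.
Lakshmi predeceased; the 1/10 allotted to Lakshmi's branch passes to Lakshmi's issue by representation.
The 1/10 is divided into 4 equal shares of 1/40 among Eshan, Falguni, Girish, Jayant.
Eshan is living and takes 1/40.
Falguni is living and takes 1/40.
Girish is living and takes 1/40.
Jayant is living and takes 1/40.

Aarav 3/5; Eshan 1/40; Falguni 1/40; Girish 1/40; Jayant 1/40; Manoj 1/40; Priya 1/10; Rajiv 1/40; Tarun 1/40; Usha 1/10; Vikram 1/40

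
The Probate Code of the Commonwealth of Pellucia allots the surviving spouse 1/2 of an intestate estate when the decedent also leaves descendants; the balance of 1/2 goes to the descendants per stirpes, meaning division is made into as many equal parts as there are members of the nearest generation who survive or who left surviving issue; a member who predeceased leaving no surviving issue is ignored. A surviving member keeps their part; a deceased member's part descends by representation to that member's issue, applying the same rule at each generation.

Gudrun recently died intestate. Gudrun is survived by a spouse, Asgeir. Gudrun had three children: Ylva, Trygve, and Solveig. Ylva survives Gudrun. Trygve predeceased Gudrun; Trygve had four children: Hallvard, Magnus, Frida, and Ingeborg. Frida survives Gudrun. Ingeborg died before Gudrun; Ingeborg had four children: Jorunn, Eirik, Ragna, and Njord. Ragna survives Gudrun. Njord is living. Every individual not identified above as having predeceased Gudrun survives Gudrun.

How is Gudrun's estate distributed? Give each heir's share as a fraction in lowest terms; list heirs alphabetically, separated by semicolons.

Asgeir, as surviving spouse, takes 1/2.
The remaining 1/2 passes to Gudrun's descendants per stirpes.
The 1/2 is divided into 3 equal shares of 1/6 among Ylva, Trygve, Solveig.
Ylva is living and takes 1/6.
Trygve predeceased; the 1/6 allotted to Trygve's branch passes to Trygve's issue by representation.
The 1/6 is divided into 4 equal shares of 1/24 among Hallvard, Magnus, Frida, Ingeborg.
Hallvard is living and takes 1/24.
Magnus is living and takes 1/24.
Frida is living and takes 1/24.
Ingeborg predeceased; the 1/24 allotted to Ingeborg's branch passes to Ingeborg's issue by representation.
The 1/24 is divided into 4 equal shares of 1/96 among Jorunn, Eirik, Ragna, Njord.
Jorunn is living and takes 1/96.
Eirik is living and takes 1/96.
Ragna is living and takes 1/96.
Njord is living and takes 1/96.
Solveig is living and takes 1/6.

Asgeir 1/2; Eirik 1/96; Frida 1/24; Hallvard 1/24; Jorunn 1/96; Magnus 1/24; Njord 1/96; Ragna 1/96; Solveig 1/6; Ylva 1/6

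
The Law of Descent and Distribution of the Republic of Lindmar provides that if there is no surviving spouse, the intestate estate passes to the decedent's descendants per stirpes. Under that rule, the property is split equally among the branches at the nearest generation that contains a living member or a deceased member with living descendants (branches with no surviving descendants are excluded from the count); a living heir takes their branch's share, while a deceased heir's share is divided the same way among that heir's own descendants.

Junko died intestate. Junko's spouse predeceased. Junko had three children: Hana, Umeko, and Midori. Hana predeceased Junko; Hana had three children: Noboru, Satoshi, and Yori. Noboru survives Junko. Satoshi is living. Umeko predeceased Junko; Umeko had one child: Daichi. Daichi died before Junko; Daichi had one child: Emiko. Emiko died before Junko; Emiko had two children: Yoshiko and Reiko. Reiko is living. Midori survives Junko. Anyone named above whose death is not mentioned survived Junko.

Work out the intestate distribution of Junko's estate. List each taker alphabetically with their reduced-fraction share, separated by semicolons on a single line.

Midori 1/3; Noboru 1/9; Reiko 1/6; Satoshi 1/9; Yori 1/9; Yoshiko 1/6

There is no surviving spouse, so the entire estate passes to Junko's descendants per stirpes.
The estate is divided into 3 equal shares of 1/3 among Hana, Umeko, Midori.
Hana predeceased; the 1/3 allotted to Hana's branch passes to Hana's issue by representation.
The 1/3 is divided into 3 equal shares of 1/9 among Noboru, Satoshi, Yori.
Noboru is living and takes 1/9.
Satoshi is living and takes 1/9.
Yori is living and takes 1/9.
Umeko predeceased; the 1/3 allotted to Umeko's branch passes to Umeko's issue by representation.
Daichi's line is the sole branch at this level, so the full 1/3 passes to Daichi's issue by representation.
Emiko's line is the sole branch at this level, so the full 1/3 passes to Emiko's issue by representation.
The 1/3 is divided into 2 equal shares of 1/6 among Yoshiko, Reiko.
Yoshiko is living and takes 1/6.
Reiko is living and takes 1/6.
Midori is living and takes 1/3.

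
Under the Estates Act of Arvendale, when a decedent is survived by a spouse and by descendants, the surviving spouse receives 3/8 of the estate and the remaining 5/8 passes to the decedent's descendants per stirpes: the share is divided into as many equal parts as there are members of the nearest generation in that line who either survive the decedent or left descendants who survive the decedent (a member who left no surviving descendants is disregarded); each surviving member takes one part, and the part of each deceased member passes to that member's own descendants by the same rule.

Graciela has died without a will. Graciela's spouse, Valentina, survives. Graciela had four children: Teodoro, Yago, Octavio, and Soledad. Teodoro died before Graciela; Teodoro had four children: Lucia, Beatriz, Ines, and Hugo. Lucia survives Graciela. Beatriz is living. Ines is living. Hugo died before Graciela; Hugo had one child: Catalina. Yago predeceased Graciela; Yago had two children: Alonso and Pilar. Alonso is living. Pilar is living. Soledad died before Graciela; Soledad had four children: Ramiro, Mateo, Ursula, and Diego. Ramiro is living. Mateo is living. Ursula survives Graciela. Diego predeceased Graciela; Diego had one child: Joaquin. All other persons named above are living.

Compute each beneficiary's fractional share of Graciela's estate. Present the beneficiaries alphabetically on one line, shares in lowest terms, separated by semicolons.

Valentina, as surviving spouse, takes 3/8.
The remaining 5/8 passes to Graciela's descendants per stirpes.
The 5/8 is divided into 4 equal shares of 5/32 among Teodoro, Yago, Octavio, Soledad.
Teodoro predeceased; the 5/32 allotted to Teodoro's branch passes to Teodoro's issue by representation.
The 5/32 is divided into 4 equal shares of 5/128 among Lucia, Beatriz, Ines, Hugo.
Lucia is living and takes 5/128.
Beatriz is living and takes 5/128.
Ines is living and takes 5/128.
Hugo predeceased; the 5/128 allotted to Hugo's branch passes to Hugo's issue by representation.
Catalina is the sole taker at this level and receives the full 5/128.
Yago predeceased; the 5/32 allotted to Yago's branch passes to Yago's issue by representation.
The 5/32 is divided into 2 equal shares of 5/64 among Alonso, Pilar.
Alonso is living and takes 5/64.
Pilar is living and takes 5/64.
Octavio is living and takes 5/32.
Soledad predeceased; the 5/32 allotted to Soledad's branch passes to Soledad's issue by representation.
The 5/32 is divided into 4 equal shares of 5/128 among Ramiro, Mateo, Ursula, Diego.
Ramiro is living and takes 5/128.
Mateo is living and takes 5/128.
Ursula is living and takes 5/128.
Diego predeceased; the 5/128 allotted to Diego's branch passes to Diego's issue by representation.
Joaquin is the sole taker at this level and receives the full 5/128.

Alonso 5/64; Beatriz 5/128; Catalina 5/128; Ines 5/128; Joaquin 5/128; Lucia 5/128; Mateo 5/128; Octavio 5/32; Pilar 5/64; Ramiro 5/128; Ursula 5/128; Valentina 3/8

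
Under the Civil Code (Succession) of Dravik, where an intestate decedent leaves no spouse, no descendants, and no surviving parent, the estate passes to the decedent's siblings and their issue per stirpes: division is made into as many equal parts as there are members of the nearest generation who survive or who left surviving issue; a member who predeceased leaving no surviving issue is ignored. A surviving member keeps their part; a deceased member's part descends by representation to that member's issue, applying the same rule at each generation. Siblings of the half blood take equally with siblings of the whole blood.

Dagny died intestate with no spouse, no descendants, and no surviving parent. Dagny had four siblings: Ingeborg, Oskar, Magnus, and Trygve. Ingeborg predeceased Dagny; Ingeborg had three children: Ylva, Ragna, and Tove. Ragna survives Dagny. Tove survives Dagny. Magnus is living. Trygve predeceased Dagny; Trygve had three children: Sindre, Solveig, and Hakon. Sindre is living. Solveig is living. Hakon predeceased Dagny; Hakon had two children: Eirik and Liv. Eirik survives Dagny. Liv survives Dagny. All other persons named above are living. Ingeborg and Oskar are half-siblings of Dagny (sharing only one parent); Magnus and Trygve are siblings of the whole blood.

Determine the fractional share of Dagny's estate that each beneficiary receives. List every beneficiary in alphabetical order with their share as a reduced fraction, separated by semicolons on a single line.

No spouse, descendants, or parent survives, so the estate passes to Dagny's siblings per stirpes.
Half-blood and whole-blood siblings take equally under the stated rule.
The estate is divided into 4 equal shares of 1/4 among Ingeborg, Oskar, Magnus, Trygve.
Ingeborg predeceased; the 1/4 allotted to Ingeborg's branch passes to Ingeborg's issue by representation.
The 1/4 is divided into 3 equal shares of 1/12 among Ylva, Ragna, Tove.
Ylva is living and takes 1/12.
Ragna is living and takes 1/12.
Tove is living and takes 1/12.
Oskar is living and takes 1/4.
Magnus is living and takes 1/4.
Trygve predeceased; the 1/4 allotted to Trygve's branch passes to Trygve's issue by representation.
The 1/4 is divided into 3 equal shares of 1/12 among Sindre, Solveig, Hakon.
Sindre is living and takes 1/12.
Solveig is living and takes 1/12.
Hakon predeceased; the 1/12 allotted to Hakon's branch passes to Hakon's issue by representation.
The 1/12 is divided into 2 equal shares of 1/24 among Eirik, Liv.
Eirik is living and takes 1/24.
Liv is living and takes 1/24.

Eirik 1/24; Liv 1/24; Magnus 1/4; Oskar 1/4; Ragna 1/12; Sindre 1/12; Solveig 1/12; Tove 1/12; Ylva 1/12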